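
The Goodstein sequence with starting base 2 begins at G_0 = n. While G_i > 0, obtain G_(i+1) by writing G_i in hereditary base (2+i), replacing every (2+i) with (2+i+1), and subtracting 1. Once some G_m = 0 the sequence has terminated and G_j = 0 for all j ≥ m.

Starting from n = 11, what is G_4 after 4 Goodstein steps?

G_0 = 11. HB_2(11) = 2^(2 + 1) + 2 + 1. Bump = 85. G_1 = 84.
G_1 = 84. HB_3(84) = 3^(3 + 1) + 3. Bump = 1028. G_2 = 1027.
G_2 = 1027. HB_4(1027) = 4^(4 + 1) + 3. Bump = 15628. G_3 = 15627.
G_3 = 15627. HB_5(15627) = 5^(5 + 1) + 2. Bump = 279938. G_4 = 279937.
G_4 = 279937. HB_6(279937) = 6^(6 + 1) + 1. Bump = 5764802. G_5 = 5764801.

279937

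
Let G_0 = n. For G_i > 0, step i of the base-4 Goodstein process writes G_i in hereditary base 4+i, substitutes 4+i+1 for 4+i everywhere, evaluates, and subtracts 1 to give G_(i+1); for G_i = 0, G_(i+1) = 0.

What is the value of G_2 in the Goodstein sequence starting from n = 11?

13

G_0=11  [base 4] 2·4 + 3  →[4↦5]→  2·5 + 3 = 13  −1 ⇒ G_1=12
G_1=12  [base 5] 2·5 + 2  →[5↦6]→  2·6 + 2 = 14  −1 ⇒ G_2=13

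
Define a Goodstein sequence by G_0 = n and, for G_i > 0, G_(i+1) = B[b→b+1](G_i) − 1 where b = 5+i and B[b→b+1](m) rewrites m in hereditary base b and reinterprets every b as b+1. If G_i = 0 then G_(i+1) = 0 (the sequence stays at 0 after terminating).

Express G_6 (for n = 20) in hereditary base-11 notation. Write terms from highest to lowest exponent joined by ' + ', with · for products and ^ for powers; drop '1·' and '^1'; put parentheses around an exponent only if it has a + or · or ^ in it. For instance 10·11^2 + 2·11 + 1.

G_0 = 20. HB_5(20) = 4·5. Bump = 24. G_1 = 23.
G_1 = 23. HB_6(23) = 3·6 + 5. Bump = 26. G_2 = 25.
G_2 = 25. HB_7(25) = 3·7 + 4. Bump = 28. G_3 = 27.
G_3 = 27. HB_8(27) = 3·8 + 3. Bump = 30. G_4 = 29.
G_4 = 29. HB_9(29) = 3·9 + 2. Bump = 32. G_5 = 31.
G_5 = 31. HB_10(31) = 3·10 + 1. Bump = 34. G_6 = 33.
G_6 = 33. HB_11(33) = 3·11. Bump = 36. G_7 = 35.

3·11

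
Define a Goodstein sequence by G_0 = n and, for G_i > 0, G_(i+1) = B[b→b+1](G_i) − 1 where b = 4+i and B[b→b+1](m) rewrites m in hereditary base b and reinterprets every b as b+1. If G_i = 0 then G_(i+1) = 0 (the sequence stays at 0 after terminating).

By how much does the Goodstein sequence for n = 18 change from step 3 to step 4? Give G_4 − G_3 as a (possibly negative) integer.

step 0: 18 = 4^2 + 2; sub 5 for 4: 5^2 + 2; = 27; G_1 = 27−1 = 26
step 1: 26 = 5^2 + 1; sub 6 for 5: 6^2 + 1; = 37; G_2 = 37−1 = 36
step 2: 36 = 6^2; sub 7 for 6: 7^2; = 49; G_3 = 49−1 = 48
step 3: 48 = 6·7 + 6; sub 8 for 7: 6·8 + 6; = 54; G_4 = 54−1 = 53

5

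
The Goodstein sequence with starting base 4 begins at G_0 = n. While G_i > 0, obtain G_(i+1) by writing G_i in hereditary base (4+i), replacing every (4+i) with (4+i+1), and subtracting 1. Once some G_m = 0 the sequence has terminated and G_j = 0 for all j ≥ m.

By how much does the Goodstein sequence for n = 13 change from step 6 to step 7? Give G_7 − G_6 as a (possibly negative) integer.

1

G_0 = 13. HB_4(13) = 3·4 + 1. Bump = 16. G_1 = 15.
G_1 = 15. HB_5(15) = 3·5. Bump = 18. G_2 = 17.
G_2 = 17. HB_6(17) = 2·6 + 5. Bump = 19. G_3 = 18.
G_3 = 18. HB_7(18) = 2·7 + 4. Bump = 20. G_4 = 19.
G_4 = 19. HB_8(19) = 2·8 + 3. Bump = 21. G_5 = 20.
G_5 = 20. HB_9(20) = 2·9 + 2. Bump = 22. G_6 = 21.
G_6 = 21. HB_10(21) = 2·10 + 1. Bump = 23. G_7 = 22.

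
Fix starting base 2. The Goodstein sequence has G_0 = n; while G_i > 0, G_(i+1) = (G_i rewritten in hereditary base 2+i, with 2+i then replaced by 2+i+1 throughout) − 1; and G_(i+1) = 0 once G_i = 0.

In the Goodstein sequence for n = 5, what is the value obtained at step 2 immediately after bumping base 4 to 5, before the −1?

468

G_0=5  [base 2] 2^2 + 1  →[2↦3]→  3^3 + 1 = 28  −1 ⇒ G_1=27
G_1=27  [base 3] 3^3  →[3↦4]→  4^4 = 256  −1 ⇒ G_2=255
G_2=255  [base 4] 3·4^3 + 3·4^2 + 3·4 + 3  →[4↦5]→  3·5^3 + 3·5^2 + 3·5 + 3 = 468  −1 ⇒ G_3=467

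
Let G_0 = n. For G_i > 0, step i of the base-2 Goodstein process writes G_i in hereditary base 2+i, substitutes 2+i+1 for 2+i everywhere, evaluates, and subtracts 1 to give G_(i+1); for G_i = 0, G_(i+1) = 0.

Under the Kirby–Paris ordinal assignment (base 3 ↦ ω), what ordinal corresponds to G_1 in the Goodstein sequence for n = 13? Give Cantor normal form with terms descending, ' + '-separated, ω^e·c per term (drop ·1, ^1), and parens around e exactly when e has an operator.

(0) 13|_2 = 2^(2 + 1) + 2^2 + 1 ↦ 3^(3 + 1) + 3^3 + 1|_3 = 109 ⇒ 108
(1) 108|_3 = 3^(3 + 1) + 3^3 ↦ 4^(4 + 1) + 4^4|_4 = 1280 ⇒ 1279

ω^(ω + 1) + ω^ω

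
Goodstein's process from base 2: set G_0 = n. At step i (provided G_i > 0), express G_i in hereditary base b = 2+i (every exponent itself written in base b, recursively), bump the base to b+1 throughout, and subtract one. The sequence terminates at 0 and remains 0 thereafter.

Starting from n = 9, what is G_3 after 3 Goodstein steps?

i=0: 9 = 2^(2 + 1) + 1 (b=2); 2→3: 3^(3 + 1) + 1 = 82; 82−1 = 81
i=1: 81 = 3^(3 + 1) (b=3); 3→4: 4^(4 + 1) = 1024; 1024−1 = 1023
i=2: 1023 = 3·4^4 + 3·4^3 + 3·4^2 + 3·4 + 3 (b=4); 4→5: 3·5^5 + 3·5^3 + 3·5^2 + 3·5 + 3 = 9843; 9843−1 = 9842
i=3: 9842 = 3·5^5 + 3·5^3 + 3·5^2 + 3·5 + 2 (b=5); 5→6: 3·6^6 + 3·6^3 + 3·6^2 + 3·6 + 2 = 140744; 140744−1 = 140743

9842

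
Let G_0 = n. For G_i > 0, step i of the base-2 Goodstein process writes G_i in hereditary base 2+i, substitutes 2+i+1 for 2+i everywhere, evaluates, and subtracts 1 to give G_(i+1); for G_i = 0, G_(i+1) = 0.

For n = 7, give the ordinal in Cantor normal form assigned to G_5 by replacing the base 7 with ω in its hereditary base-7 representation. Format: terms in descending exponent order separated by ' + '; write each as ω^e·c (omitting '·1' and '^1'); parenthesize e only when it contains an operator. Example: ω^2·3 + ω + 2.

G_0=7  [base 2] 2^2 + 2 + 1  →[2↦3]→  3^3 + 3 + 1 = 31  −1 ⇒ G_1=30
G_1=30  [base 3] 3^3 + 3  →[3↦4]→  4^4 + 4 = 260  −1 ⇒ G_2=259
G_2=259  [base 4] 4^4 + 3  →[4↦5]→  5^5 + 3 = 3128  −1 ⇒ G_3=3127
G_3=3127  [base 5] 5^5 + 2  →[5↦6]→  6^6 + 2 = 46658  −1 ⇒ G_4=46657
G_4=46657  [base 6] 6^6 + 1  →[6↦7]→  7^7 + 1 = 823544  −1 ⇒ G_5=823543
G_5=823543  [base 7] 7^7  →[7↦8]→  8^8 = 16777216  −1 ⇒ G_6=16777215

ω^ω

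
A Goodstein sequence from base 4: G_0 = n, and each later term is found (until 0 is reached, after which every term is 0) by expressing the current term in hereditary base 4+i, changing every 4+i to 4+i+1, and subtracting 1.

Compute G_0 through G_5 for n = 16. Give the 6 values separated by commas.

16, 24, 27, 30, 33, 36

base 4: 16 = 4^2; at 5: 5^2 = 25; next = 24
base 5: 24 = 4·5 + 4; at 6: 4·6 + 4 = 28; next = 27
base 6: 27 = 4·6 + 3; at 7: 4·7 + 3 = 31; next = 30
base 7: 30 = 4·7 + 2; at 8: 4·8 + 2 = 34; next = 33
base 8: 33 = 4·8 + 1; at 9: 4·9 + 1 = 37; next = 36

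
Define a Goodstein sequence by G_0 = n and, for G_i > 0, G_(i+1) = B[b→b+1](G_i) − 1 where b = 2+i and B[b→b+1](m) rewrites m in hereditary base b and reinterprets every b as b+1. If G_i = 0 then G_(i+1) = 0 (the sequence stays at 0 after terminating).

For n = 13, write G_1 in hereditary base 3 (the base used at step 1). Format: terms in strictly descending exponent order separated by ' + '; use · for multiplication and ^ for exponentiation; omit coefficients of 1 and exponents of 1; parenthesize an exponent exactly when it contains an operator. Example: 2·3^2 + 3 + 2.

3^(3 + 1) + 3^3

step 0: 13 = 2^(2 + 1) + 2^2 + 1; sub 3 for 2: 3^(3 + 1) + 3^3 + 1; = 109; G_1 = 109−1 = 108
step 1: 108 = 3^(3 + 1) + 3^3; sub 4 for 3: 4^(4 + 1) + 4^4; = 1280; G_2 = 1280−1 = 1279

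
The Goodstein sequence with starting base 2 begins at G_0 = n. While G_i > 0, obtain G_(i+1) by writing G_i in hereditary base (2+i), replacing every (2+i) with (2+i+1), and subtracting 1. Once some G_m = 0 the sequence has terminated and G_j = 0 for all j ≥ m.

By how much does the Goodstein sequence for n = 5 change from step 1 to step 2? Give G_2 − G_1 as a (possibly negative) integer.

(0) 5|_2 = 2^2 + 1 ↦ 3^3 + 1|_3 = 28 ⇒ 27
(1) 27|_3 = 3^3 ↦ 4^4|_4 = 256 ⇒ 255

228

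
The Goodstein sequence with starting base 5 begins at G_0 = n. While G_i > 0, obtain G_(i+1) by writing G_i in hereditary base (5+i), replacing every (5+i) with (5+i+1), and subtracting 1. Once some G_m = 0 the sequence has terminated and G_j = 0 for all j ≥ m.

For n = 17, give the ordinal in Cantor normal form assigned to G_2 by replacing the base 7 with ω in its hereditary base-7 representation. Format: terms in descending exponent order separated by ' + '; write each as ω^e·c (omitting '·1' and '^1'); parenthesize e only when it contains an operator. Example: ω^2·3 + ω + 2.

ω·3

G_0=17  [base 5] 3·5 + 2  →[5↦6]→  3·6 + 2 = 20  −1 ⇒ G_1=19
G_1=19  [base 6] 3·6 + 1  →[6↦7]→  3·7 + 1 = 22  −1 ⇒ G_2=21
G_2=21  [base 7] 3·7  →[7↦8]→  3·8 = 24  −1 ⇒ G_3=23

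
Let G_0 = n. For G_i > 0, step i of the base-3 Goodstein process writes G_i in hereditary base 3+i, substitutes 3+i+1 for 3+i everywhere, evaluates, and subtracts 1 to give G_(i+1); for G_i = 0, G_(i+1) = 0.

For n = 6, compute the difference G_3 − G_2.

0

base 3: 6 = 2·3; at 4: 2·4 = 8; next = 7
base 4: 7 = 4 + 3; at 5: 5 + 3 = 8; next = 7
base 5: 7 = 5 + 2; at 6: 6 + 2 = 8; next = 7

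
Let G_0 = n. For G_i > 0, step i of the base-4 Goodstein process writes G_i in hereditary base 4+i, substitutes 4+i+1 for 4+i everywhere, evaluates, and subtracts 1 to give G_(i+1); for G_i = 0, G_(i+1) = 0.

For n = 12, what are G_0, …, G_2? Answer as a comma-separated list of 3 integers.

12, 14, 15

G_0=12  [base 4] 3·4  →[4↦5]→  3·5 = 15  −1 ⇒ G_1=14
G_1=14  [base 5] 2·5 + 4  →[5↦6]→  2·6 + 4 = 16  −1 ⇒ G_2=15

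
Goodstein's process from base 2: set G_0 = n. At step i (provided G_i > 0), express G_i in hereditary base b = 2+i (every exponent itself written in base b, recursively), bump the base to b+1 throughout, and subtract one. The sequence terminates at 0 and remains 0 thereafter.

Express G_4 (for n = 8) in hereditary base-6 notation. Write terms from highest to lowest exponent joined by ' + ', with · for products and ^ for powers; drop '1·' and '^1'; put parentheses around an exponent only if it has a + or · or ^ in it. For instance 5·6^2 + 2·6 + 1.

8 —HB2→ 2^(2 + 1) —bump→ 3^(3 + 1) = 81 —(−1)→ 80
80 —HB3→ 2·3^3 + 2·3^2 + 2·3 + 2 —bump→ 2·4^4 + 2·4^2 + 2·4 + 2 = 554 —(−1)→ 553
553 —HB4→ 2·4^4 + 2·4^2 + 2·4 + 1 —bump→ 2·5^5 + 2·5^2 + 2·5 + 1 = 6311 —(−1)→ 6310
6310 —HB5→ 2·5^5 + 2·5^2 + 2·5 —bump→ 2·6^6 + 2·6^2 + 2·6 = 93396 —(−1)→ 93395
93395 —HB6→ 2·6^6 + 2·6^2 + 6 + 5 —bump→ 2·7^7 + 2·7^2 + 7 + 5 = 1647196 —(−1)→ 1647195

2·6^6 + 2·6^2 + 6 + 5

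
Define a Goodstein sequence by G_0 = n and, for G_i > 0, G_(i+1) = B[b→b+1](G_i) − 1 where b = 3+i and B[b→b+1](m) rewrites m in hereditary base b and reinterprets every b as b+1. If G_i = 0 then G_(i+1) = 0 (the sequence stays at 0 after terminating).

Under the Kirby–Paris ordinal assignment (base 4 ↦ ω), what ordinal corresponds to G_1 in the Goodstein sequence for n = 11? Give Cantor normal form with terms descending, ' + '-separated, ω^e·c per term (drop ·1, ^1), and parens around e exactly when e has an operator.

ω^2 + 1

i=0: 11 = 3^2 + 2 (b=3); 3→4: 4^2 + 2 = 18; 18−1 = 17
i=1: 17 = 4^2 + 1 (b=4); 4→5: 5^2 + 1 = 26; 26−1 = 25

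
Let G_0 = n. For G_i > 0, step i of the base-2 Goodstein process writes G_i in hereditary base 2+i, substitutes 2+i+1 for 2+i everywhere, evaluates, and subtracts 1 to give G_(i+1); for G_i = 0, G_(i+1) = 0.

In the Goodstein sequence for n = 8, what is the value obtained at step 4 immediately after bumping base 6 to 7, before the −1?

G_0 = 8. HB_2(8) = 2^(2 + 1). Bump = 81. G_1 = 80.
G_1 = 80. HB_3(80) = 2·3^3 + 2·3^2 + 2·3 + 2. Bump = 554. G_2 = 553.
G_2 = 553. HB_4(553) = 2·4^4 + 2·4^2 + 2·4 + 1. Bump = 6311. G_3 = 6310.
G_3 = 6310. HB_5(6310) = 2·5^5 + 2·5^2 + 2·5. Bump = 93396. G_4 = 93395.
G_4 = 93395. HB_6(93395) = 2·6^6 + 2·6^2 + 6 + 5. Bump = 1647196. G_5 = 1647195.

1647196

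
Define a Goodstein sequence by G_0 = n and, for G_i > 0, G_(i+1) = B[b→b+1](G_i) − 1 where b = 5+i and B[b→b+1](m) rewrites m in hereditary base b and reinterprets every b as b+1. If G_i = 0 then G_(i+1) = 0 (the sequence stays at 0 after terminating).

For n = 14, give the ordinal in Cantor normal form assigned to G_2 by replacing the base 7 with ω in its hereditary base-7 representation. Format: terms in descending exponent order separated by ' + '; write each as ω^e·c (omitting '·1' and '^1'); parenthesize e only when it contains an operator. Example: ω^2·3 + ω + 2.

ω·2 + 2

G_0=14  [base 5] 2·5 + 4  →[5↦6]→  2·6 + 4 = 16  −1 ⇒ G_1=15
G_1=15  [base 6] 2·6 + 3  →[6↦7]→  2·7 + 3 = 17  −1 ⇒ G_2=16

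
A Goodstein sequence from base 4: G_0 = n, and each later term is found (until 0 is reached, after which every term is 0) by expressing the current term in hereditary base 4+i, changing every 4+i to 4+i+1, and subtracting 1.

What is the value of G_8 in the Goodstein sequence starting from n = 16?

43

(0) 16|_4 = 4^2 ↦ 5^2|_5 = 25 ⇒ 24
(1) 24|_5 = 4·5 + 4 ↦ 4·6 + 4|_6 = 28 ⇒ 27
(2) 27|_6 = 4·6 + 3 ↦ 4·7 + 3|_7 = 31 ⇒ 30
(3) 30|_7 = 4·7 + 2 ↦ 4·8 + 2|_8 = 34 ⇒ 33
(4) 33|_8 = 4·8 + 1 ↦ 4·9 + 1|_9 = 37 ⇒ 36
(5) 36|_9 = 4·9 ↦ 4·10|_10 = 40 ⇒ 39
(6) 39|_10 = 3·10 + 9 ↦ 3·11 + 9|_11 = 42 ⇒ 41
(7) 41|_11 = 3·11 + 8 ↦ 3·12 + 8|_12 = 44 ⇒ 43
(8) 43|_12 = 3·12 + 7 ↦ 3·13 + 7|_13 = 46 ⇒ 45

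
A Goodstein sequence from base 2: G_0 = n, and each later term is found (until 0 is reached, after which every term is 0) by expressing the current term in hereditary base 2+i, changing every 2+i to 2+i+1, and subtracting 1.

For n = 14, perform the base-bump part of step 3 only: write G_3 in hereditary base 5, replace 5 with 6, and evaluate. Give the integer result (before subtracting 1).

14 —HB2→ 2^(2 + 1) + 2^2 + 2 —bump→ 3^(3 + 1) + 3^3 + 3 = 111 —(−1)→ 110
110 —HB3→ 3^(3 + 1) + 3^3 + 2 —bump→ 4^(4 + 1) + 4^4 + 2 = 1282 —(−1)→ 1281
1281 —HB4→ 4^(4 + 1) + 4^4 + 1 —bump→ 5^(5 + 1) + 5^5 + 1 = 18751 —(−1)→ 18750
18750 —HB5→ 5^(5 + 1) + 5^5 —bump→ 6^(6 + 1) + 6^6 = 326592 —(−1)→ 326591

326592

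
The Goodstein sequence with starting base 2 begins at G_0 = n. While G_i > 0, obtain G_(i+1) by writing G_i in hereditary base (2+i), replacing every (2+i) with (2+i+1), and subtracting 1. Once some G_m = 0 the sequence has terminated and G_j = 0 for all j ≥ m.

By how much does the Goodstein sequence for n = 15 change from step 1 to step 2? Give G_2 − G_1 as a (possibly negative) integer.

1172

base 2: 15 = 2^(2 + 1) + 2^2 + 2 + 1; at 3: 3^(3 + 1) + 3^3 + 3 + 1 = 112; next = 111
base 3: 111 = 3^(3 + 1) + 3^3 + 3; at 4: 4^(4 + 1) + 4^4 + 4 = 1284; next = 1283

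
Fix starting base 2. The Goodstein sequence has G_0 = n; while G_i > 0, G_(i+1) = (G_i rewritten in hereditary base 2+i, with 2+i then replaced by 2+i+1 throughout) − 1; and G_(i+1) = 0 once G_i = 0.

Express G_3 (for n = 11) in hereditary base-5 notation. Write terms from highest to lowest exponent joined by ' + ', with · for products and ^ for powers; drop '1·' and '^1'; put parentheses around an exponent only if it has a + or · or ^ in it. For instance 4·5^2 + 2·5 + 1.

5^(5 + 1) + 2

i=0: 11 = 2^(2 + 1) + 2 + 1 (b=2); 2→3: 3^(3 + 1) + 3 + 1 = 85; 85−1 = 84
i=1: 84 = 3^(3 + 1) + 3 (b=3); 3→4: 4^(4 + 1) + 4 = 1028; 1028−1 = 1027
i=2: 1027 = 4^(4 + 1) + 3 (b=4); 4→5: 5^(5 + 1) + 3 = 15628; 15628−1 = 15627
i=3: 15627 = 5^(5 + 1) + 2 (b=5); 5→6: 6^(6 + 1) + 2 = 279938; 279938−1 = 279937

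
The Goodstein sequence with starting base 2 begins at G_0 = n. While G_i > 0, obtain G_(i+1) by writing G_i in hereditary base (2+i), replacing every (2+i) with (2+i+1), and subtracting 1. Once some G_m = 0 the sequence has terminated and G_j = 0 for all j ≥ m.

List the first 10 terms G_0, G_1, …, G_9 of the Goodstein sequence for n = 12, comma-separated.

(0) 12|_2 = 2^(2 + 1) + 2^2 ↦ 3^(3 + 1) + 3^3|_3 = 108 ⇒ 107
(1) 107|_3 = 3^(3 + 1) + 2·3^2 + 2·3 + 2 ↦ 4^(4 + 1) + 2·4^2 + 2·4 + 2|_4 = 1066 ⇒ 1065
(2) 1065|_4 = 4^(4 + 1) + 2·4^2 + 2·4 + 1 ↦ 5^(5 + 1) + 2·5^2 + 2·5 + 1|_5 = 15686 ⇒ 15685
(3) 15685|_5 = 5^(5 + 1) + 2·5^2 + 2·5 ↦ 6^(6 + 1) + 2·6^2 + 2·6|_6 = 280020 ⇒ 280019
(4) 280019|_6 = 6^(6 + 1) + 2·6^2 + 6 + 5 ↦ 7^(7 + 1) + 2·7^2 + 7 + 5|_7 = 5764911 ⇒ 5764910
(5) 5764910|_7 = 7^(7 + 1) + 2·7^2 + 7 + 4 ↦ 8^(8 + 1) + 2·8^2 + 8 + 4|_8 = 134217868 ⇒ 134217867
(6) 134217867|_8 = 8^(8 + 1) + 2·8^2 + 8 + 3 ↦ 9^(9 + 1) + 2·9^2 + 9 + 3|_9 = 3486784575 ⇒ 3486784574
(7) 3486784574|_9 = 9^(9 + 1) + 2·9^2 + 9 + 2 ↦ 10^(10 + 1) + 2·10^2 + 10 + 2|_10 = 100000000212 ⇒ 100000000211
(8) 100000000211|_10 = 10^(10 + 1) + 2·10^2 + 10 + 1 ↦ 11^(11 + 1) + 2·11^2 + 11 + 1|_11 = 3138428376975 ⇒ 3138428376974

12, 107, 1065, 15685, 280019, 5764910, 134217867, 3486784574, 100000000211, 3138428376974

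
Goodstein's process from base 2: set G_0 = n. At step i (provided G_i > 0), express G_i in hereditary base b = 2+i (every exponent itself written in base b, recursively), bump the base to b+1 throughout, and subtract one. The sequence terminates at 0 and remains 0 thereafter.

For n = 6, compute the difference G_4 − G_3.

[0] 6 ≡ 2^2 + 2 (base 2). Lift 3: 30. −1: 29.
[1] 29 ≡ 3^3 + 2 (base 3). Lift 4: 258. −1: 257.
[2] 257 ≡ 4^4 + 1 (base 4). Lift 5: 3126. −1: 3125.
[3] 3125 ≡ 5^5 (base 5). Lift 6: 46656. −1: 46655.

43530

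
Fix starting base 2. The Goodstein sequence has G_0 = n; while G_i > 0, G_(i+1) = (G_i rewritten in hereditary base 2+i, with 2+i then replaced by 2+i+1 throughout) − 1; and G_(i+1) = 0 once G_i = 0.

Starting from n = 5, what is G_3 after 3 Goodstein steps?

(0) 5|_2 = 2^2 + 1 ↦ 3^3 + 1|_3 = 28 ⇒ 27
(1) 27|_3 = 3^3 ↦ 4^4|_4 = 256 ⇒ 255
(2) 255|_4 = 3·4^3 + 3·4^2 + 3·4 + 3 ↦ 3·5^3 + 3·5^2 + 3·5 + 3|_5 = 468 ⇒ 467

467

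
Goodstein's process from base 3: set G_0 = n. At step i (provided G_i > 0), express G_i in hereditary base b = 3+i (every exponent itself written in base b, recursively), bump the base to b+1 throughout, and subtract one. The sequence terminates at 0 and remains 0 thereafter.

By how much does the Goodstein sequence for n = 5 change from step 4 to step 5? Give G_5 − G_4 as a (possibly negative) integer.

-1

G_0=5  [base 3] 3 + 2  →[3↦4]→  4 + 2 = 6  −1 ⇒ G_1=5
G_1=5  [base 4] 4 + 1  →[4↦5]→  5 + 1 = 6  −1 ⇒ G_2=5
G_2=5  [base 5] 5  →[5↦6]→  6 = 6  −1 ⇒ G_3=5
G_3=5  [base 6] 5  →[6↦7]→  5 = 5  −1 ⇒ G_4=4
G_4=4  [base 7] 4  →[7↦8]→  4 = 4  −1 ⇒ G_5=3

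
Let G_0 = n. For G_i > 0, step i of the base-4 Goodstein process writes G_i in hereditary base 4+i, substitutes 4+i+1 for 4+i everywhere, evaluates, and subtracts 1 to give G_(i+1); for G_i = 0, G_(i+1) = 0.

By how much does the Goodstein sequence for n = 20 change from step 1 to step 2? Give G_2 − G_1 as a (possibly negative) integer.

10

base 4: 20 = 4^2 + 4; at 5: 5^2 + 5 = 30; next = 29
base 5: 29 = 5^2 + 4; at 6: 6^2 + 4 = 40; next = 39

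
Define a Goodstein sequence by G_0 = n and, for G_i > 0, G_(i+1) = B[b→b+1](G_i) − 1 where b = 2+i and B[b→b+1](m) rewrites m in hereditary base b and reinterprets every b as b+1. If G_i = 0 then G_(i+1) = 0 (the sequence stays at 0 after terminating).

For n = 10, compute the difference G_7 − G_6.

base 2: 10 = 2^(2 + 1) + 2; at 3: 3^(3 + 1) + 3 = 84; next = 83
base 3: 83 = 3^(3 + 1) + 2; at 4: 4^(4 + 1) + 2 = 1026; next = 1025
base 4: 1025 = 4^(4 + 1) + 1; at 5: 5^(5 + 1) + 1 = 15626; next = 15625
base 5: 15625 = 5^(5 + 1); at 6: 6^(6 + 1) = 279936; next = 279935
base 6: 279935 = 5·6^6 + 5·6^5 + 5·6^4 + 5·6^3 + 5·6^2 + 5·6 + 5; at 7: 5·7^7 + 5·7^5 + 5·7^4 + 5·7^3 + 5·7^2 + 5·7 + 5 = 4215755; next = 4215754
base 7: 4215754 = 5·7^7 + 5·7^5 + 5·7^4 + 5·7^3 + 5·7^2 + 5·7 + 4; at 8: 5·8^8 + 5·8^5 + 5·8^4 + 5·8^3 + 5·8^2 + 5·8 + 4 = 84073324; next = 84073323
base 8: 84073323 = 5·8^8 + 5·8^5 + 5·8^4 + 5·8^3 + 5·8^2 + 5·8 + 3; at 9: 5·9^9 + 5·9^5 + 5·9^4 + 5·9^3 + 5·9^2 + 5·9 + 3 = 1937434593; next = 1937434592

1853361269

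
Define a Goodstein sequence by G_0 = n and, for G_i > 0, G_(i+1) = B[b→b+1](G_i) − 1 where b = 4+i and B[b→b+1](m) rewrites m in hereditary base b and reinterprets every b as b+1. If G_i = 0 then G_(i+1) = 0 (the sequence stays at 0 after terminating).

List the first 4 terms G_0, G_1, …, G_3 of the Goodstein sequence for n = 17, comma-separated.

base 4: 17 = 4^2 + 1; at 5: 5^2 + 1 = 26; next = 25
base 5: 25 = 5^2; at 6: 6^2 = 36; next = 35
base 6: 35 = 5·6 + 5; at 7: 5·7 + 5 = 40; next = 39

17, 25, 35, 39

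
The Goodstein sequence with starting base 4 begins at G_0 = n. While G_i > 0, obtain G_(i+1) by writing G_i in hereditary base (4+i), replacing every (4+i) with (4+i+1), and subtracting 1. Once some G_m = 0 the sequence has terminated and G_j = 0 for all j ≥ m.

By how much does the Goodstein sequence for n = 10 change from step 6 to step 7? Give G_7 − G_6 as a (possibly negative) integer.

0

[0] 10 ≡ 2·4 + 2 (base 4). Lift 5: 12. −1: 11.
[1] 11 ≡ 2·5 + 1 (base 5). Lift 6: 13. −1: 12.
[2] 12 ≡ 2·6 (base 6). Lift 7: 14. −1: 13.
[3] 13 ≡ 7 + 6 (base 7). Lift 8: 14. −1: 13.
[4] 13 ≡ 8 + 5 (base 8). Lift 9: 14. −1: 13.
[5] 13 ≡ 9 + 4 (base 9). Lift 10: 14. −1: 13.
[6] 13 ≡ 10 + 3 (base 10). Lift 11: 14. −1: 13.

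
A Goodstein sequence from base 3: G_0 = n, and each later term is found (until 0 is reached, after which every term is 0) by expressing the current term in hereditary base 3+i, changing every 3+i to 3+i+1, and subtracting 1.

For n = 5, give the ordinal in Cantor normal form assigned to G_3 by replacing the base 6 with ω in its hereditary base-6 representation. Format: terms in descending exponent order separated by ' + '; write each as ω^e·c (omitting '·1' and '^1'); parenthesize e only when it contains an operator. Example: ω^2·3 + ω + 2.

5

base 3: 5 = 3 + 2; at 4: 4 + 2 = 6; next = 5
base 4: 5 = 4 + 1; at 5: 5 + 1 = 6; next = 5
base 5: 5 = 5; at 6: 6 = 6; next = 5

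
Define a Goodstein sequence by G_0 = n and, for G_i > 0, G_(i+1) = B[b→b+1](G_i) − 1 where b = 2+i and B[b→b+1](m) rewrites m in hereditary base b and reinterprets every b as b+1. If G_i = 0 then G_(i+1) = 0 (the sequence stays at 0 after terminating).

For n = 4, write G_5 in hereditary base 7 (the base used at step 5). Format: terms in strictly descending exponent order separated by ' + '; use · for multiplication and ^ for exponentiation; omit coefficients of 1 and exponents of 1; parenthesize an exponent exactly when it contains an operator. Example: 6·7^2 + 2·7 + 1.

2·7^2 + 7 + 4

step 0: 4 = 2^2; sub 3 for 2: 3^3; = 27; G_1 = 27−1 = 26
step 1: 26 = 2·3^2 + 2·3 + 2; sub 4 for 3: 2·4^2 + 2·4 + 2; = 42; G_2 = 42−1 = 41
step 2: 41 = 2·4^2 + 2·4 + 1; sub 5 for 4: 2·5^2 + 2·5 + 1; = 61; G_3 = 61−1 = 60
step 3: 60 = 2·5^2 + 2·5; sub 6 for 5: 2·6^2 + 2·6; = 84; G_4 = 84−1 = 83
step 4: 83 = 2·6^2 + 6 + 5; sub 7 for 6: 2·7^2 + 7 + 5; = 110; G_5 = 110−1 = 109
step 5: 109 = 2·7^2 + 7 + 4; sub 8 for 7: 2·8^2 + 8 + 4; = 140; G_6 = 140−1 = 139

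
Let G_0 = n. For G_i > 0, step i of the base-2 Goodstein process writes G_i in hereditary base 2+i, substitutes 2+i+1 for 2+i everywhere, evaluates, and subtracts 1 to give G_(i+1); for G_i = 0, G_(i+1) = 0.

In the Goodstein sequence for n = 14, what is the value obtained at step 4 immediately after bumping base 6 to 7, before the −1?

i=0: 14 = 2^(2 + 1) + 2^2 + 2 (b=2); 2→3: 3^(3 + 1) + 3^3 + 3 = 111; 111−1 = 110
i=1: 110 = 3^(3 + 1) + 3^3 + 2 (b=3); 3→4: 4^(4 + 1) + 4^4 + 2 = 1282; 1282−1 = 1281
i=2: 1281 = 4^(4 + 1) + 4^4 + 1 (b=4); 4→5: 5^(5 + 1) + 5^5 + 1 = 18751; 18751−1 = 18750
i=3: 18750 = 5^(5 + 1) + 5^5 (b=5); 5→6: 6^(6 + 1) + 6^6 = 326592; 326592−1 = 326591
i=4: 326591 = 6^(6 + 1) + 5·6^5 + 5·6^4 + 5·6^3 + 5·6^2 + 5·6 + 5 (b=6); 6→7: 7^(7 + 1) + 5·7^5 + 5·7^4 + 5·7^3 + 5·7^2 + 5·7 + 5 = 5862841; 5862841−1 = 5862840

5862841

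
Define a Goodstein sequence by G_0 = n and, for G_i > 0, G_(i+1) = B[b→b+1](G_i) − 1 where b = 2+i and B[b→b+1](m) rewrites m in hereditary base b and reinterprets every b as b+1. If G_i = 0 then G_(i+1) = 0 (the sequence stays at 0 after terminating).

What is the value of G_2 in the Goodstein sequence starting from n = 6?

(0) 6|_2 = 2^2 + 2 ↦ 3^3 + 3|_3 = 30 ⇒ 29
(1) 29|_3 = 3^3 + 2 ↦ 4^4 + 2|_4 = 258 ⇒ 257
(2) 257|_4 = 4^4 + 1 ↦ 5^5 + 1|_5 = 3126 ⇒ 3125

257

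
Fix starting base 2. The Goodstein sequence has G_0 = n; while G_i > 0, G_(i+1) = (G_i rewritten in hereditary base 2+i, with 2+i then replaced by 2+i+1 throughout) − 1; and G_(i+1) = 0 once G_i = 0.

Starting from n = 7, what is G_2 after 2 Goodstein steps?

259

[0] 7 ≡ 2^2 + 2 + 1 (base 2). Lift 3: 31. −1: 30.
[1] 30 ≡ 3^3 + 3 (base 3). Lift 4: 260. −1: 259.
[2] 259 ≡ 4^4 + 3 (base 4). Lift 5: 3128. −1: 3127.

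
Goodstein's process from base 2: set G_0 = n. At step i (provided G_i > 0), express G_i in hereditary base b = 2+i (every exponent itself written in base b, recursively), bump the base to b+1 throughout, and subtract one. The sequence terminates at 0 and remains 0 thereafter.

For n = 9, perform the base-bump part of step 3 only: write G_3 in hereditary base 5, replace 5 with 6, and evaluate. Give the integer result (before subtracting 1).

base 2: 9 = 2^(2 + 1) + 1; at 3: 3^(3 + 1) + 1 = 82; next = 81
base 3: 81 = 3^(3 + 1); at 4: 4^(4 + 1) = 1024; next = 1023
base 4: 1023 = 3·4^4 + 3·4^3 + 3·4^2 + 3·4 + 3; at 5: 3·5^5 + 3·5^3 + 3·5^2 + 3·5 + 3 = 9843; next = 9842

140744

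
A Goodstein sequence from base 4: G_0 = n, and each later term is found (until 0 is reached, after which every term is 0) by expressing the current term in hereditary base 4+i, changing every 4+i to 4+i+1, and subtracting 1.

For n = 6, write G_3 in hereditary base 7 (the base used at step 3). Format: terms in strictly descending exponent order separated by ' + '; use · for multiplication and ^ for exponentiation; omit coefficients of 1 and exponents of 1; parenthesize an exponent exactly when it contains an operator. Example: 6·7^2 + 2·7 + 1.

6

G_0 = 6. HB_4(6) = 4 + 2. Bump = 7. G_1 = 6.
G_1 = 6. HB_5(6) = 5 + 1. Bump = 7. G_2 = 6.
G_2 = 6. HB_6(6) = 6. Bump = 7. G_3 = 6.
G_3 = 6. HB_7(6) = 6. Bump = 6. G_4 = 5.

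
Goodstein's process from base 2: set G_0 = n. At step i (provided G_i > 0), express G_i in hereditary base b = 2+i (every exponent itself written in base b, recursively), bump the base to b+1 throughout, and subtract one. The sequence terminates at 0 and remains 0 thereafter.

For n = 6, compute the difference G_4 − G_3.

G_0=6  [base 2] 2^2 + 2  →[2↦3]→  3^3 + 3 = 30  −1 ⇒ G_1=29
G_1=29  [base 3] 3^3 + 2  →[3↦4]→  4^4 + 2 = 258  −1 ⇒ G_2=257
G_2=257  [base 4] 4^4 + 1  →[4↦5]→  5^5 + 1 = 3126  −1 ⇒ G_3=3125
G_3=3125  [base 5] 5^5  →[5↦6]→  6^6 = 46656  −1 ⇒ G_4=46655

43530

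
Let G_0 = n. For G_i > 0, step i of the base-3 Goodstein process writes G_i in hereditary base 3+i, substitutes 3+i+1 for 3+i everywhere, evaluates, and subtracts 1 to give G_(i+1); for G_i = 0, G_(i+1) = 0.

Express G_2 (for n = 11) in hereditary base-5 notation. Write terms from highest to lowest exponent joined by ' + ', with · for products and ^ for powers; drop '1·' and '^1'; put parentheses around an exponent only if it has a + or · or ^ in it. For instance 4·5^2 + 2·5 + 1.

step 0: 11 = 3^2 + 2; sub 4 for 3: 4^2 + 2; = 18; G_1 = 18−1 = 17
step 1: 17 = 4^2 + 1; sub 5 for 4: 5^2 + 1; = 26; G_2 = 26−1 = 25
step 2: 25 = 5^2; sub 6 for 5: 6^2; = 36; G_3 = 36−1 = 35

5^2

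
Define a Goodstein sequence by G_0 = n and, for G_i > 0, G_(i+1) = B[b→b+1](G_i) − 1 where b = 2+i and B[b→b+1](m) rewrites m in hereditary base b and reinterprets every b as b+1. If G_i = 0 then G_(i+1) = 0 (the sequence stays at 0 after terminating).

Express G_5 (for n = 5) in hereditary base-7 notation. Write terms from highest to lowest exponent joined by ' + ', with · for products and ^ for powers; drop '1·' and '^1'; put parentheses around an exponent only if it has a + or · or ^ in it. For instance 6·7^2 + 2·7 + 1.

3·7^3 + 3·7^2 + 3·7

base 2: 5 = 2^2 + 1; at 3: 3^3 + 1 = 28; next = 27
base 3: 27 = 3^3; at 4: 4^4 = 256; next = 255
base 4: 255 = 3·4^3 + 3·4^2 + 3·4 + 3; at 5: 3·5^3 + 3·5^2 + 3·5 + 3 = 468; next = 467
base 5: 467 = 3·5^3 + 3·5^2 + 3·5 + 2; at 6: 3·6^3 + 3·6^2 + 3·6 + 2 = 776; next = 775
base 6: 775 = 3·6^3 + 3·6^2 + 3·6 + 1; at 7: 3·7^3 + 3·7^2 + 3·7 + 1 = 1198; next = 1197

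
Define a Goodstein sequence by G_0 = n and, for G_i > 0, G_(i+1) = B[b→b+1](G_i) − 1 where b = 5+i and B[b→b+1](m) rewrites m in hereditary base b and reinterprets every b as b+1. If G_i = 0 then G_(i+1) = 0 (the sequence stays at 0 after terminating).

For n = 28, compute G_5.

87

G_0 = 28. HB_5(28) = 5^2 + 3. Bump = 39. G_1 = 38.
G_1 = 38. HB_6(38) = 6^2 + 2. Bump = 51. G_2 = 50.
G_2 = 50. HB_7(50) = 7^2 + 1. Bump = 65. G_3 = 64.
G_3 = 64. HB_8(64) = 8^2. Bump = 81. G_4 = 80.
G_4 = 80. HB_9(80) = 8·9 + 8. Bump = 88. G_5 = 87.
G_5 = 87. HB_10(87) = 8·10 + 7. Bump = 95. G_6 = 94.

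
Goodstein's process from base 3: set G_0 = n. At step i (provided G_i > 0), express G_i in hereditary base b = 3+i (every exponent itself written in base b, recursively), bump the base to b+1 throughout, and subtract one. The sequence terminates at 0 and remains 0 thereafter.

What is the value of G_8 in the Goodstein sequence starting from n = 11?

55

G_0=11  [base 3] 3^2 + 2  →[3↦4]→  4^2 + 2 = 18  −1 ⇒ G_1=17
G_1=17  [base 4] 4^2 + 1  →[4↦5]→  5^2 + 1 = 26  −1 ⇒ G_2=25
G_2=25  [base 5] 5^2  →[5↦6]→  6^2 = 36  −1 ⇒ G_3=35
G_3=35  [base 6] 5·6 + 5  →[6↦7]→  5·7 + 5 = 40  −1 ⇒ G_4=39
G_4=39  [base 7] 5·7 + 4  →[7↦8]→  5·8 + 4 = 44  −1 ⇒ G_5=43
G_5=43  [base 8] 5·8 + 3  →[8↦9]→  5·9 + 3 = 48  −1 ⇒ G_6=47
G_6=47  [base 9] 5·9 + 2  →[9↦10]→  5·10 + 2 = 52  −1 ⇒ G_7=51
G_7=51  [base 10] 5·10 + 1  →[10↦11]→  5·11 + 1 = 56  −1 ⇒ G_8=55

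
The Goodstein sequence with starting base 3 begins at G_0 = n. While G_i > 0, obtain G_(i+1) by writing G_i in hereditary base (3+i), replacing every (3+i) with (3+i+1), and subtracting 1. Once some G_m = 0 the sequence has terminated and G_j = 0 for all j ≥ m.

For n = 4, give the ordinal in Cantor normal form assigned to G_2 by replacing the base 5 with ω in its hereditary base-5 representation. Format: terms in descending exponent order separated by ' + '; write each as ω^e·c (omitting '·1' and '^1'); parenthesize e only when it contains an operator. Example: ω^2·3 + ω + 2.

step 0: 4 = 3 + 1; sub 4 for 3: 4 + 1; = 5; G_1 = 5−1 = 4
step 1: 4 = 4; sub 5 for 4: 5; = 5; G_2 = 5−1 = 4
step 2: 4 = 4; sub 6 for 5: 4; = 4; G_3 = 4−1 = 3

4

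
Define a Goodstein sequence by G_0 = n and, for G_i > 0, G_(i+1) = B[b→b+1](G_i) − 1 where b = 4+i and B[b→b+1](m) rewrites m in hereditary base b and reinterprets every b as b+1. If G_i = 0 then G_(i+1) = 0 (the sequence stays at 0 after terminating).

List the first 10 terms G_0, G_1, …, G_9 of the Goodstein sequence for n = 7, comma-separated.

7 —HB4→ 4 + 3 —bump→ 5 + 3 = 8 —(−1)→ 7
7 —HB5→ 5 + 2 —bump→ 6 + 2 = 8 —(−1)→ 7
7 —HB6→ 6 + 1 —bump→ 7 + 1 = 8 —(−1)→ 7
7 —HB7→ 7 —bump→ 8 = 8 —(−1)→ 7
7 —HB8→ 7 —bump→ 7 = 7 —(−1)→ 6
6 —HB9→ 6 —bump→ 6 = 6 —(−1)→ 5
5 —HB10→ 5 —bump→ 5 = 5 —(−1)→ 4
4 —HB11→ 4 —bump→ 4 = 4 —(−1)→ 3
3 —HB12→ 3 —bump→ 3 = 3 —(−1)→ 2

7, 7, 7, 7, 7, 6, 5, 4, 3, 2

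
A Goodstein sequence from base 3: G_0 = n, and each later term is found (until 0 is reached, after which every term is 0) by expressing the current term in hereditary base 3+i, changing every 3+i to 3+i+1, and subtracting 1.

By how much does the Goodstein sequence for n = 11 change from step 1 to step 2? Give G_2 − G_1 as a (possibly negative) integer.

8

G_0 = 11. HB_3(11) = 3^2 + 2. Bump = 18. G_1 = 17.
G_1 = 17. HB_4(17) = 4^2 + 1. Bump = 26. G_2 = 25.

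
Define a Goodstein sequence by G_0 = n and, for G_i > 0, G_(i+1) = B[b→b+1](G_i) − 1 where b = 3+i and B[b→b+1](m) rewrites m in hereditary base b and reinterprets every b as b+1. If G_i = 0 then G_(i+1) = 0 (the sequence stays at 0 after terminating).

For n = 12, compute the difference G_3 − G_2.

10

base 3: 12 = 3^2 + 3; at 4: 4^2 + 4 = 20; next = 19
base 4: 19 = 4^2 + 3; at 5: 5^2 + 3 = 28; next = 27
base 5: 27 = 5^2 + 2; at 6: 6^2 + 2 = 38; next = 37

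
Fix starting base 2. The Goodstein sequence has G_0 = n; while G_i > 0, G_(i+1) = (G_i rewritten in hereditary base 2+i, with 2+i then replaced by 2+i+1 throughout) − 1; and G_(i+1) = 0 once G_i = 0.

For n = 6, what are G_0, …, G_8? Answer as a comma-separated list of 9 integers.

6, 29, 257, 3125, 46655, 98039, 187243, 332147, 555551

[0] 6 ≡ 2^2 + 2 (base 2). Lift 3: 30. −1: 29.
[1] 29 ≡ 3^3 + 2 (base 3). Lift 4: 258. −1: 257.
[2] 257 ≡ 4^4 + 1 (base 4). Lift 5: 3126. −1: 3125.
[3] 3125 ≡ 5^5 (base 5). Lift 6: 46656. −1: 46655.
[4] 46655 ≡ 5·6^5 + 5·6^4 + 5·6^3 + 5·6^2 + 5·6 + 5 (base 6). Lift 7: 98040. −1: 98039.
[5] 98039 ≡ 5·7^5 + 5·7^4 + 5·7^3 + 5·7^2 + 5·7 + 4 (base 7). Lift 8: 187244. −1: 187243.
[6] 187243 ≡ 5·8^5 + 5·8^4 + 5·8^3 + 5·8^2 + 5·8 + 3 (base 8). Lift 9: 332148. −1: 332147.
[7] 332147 ≡ 5·9^5 + 5·9^4 + 5·9^3 + 5·9^2 + 5·9 + 2 (base 9). Lift 10: 555552. −1: 555551.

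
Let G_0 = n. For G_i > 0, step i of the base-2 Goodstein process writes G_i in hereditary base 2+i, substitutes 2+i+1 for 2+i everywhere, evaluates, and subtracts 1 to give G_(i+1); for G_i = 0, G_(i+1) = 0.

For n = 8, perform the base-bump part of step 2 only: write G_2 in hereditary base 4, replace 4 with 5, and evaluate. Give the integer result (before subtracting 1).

G_0 = 8. HB_2(8) = 2^(2 + 1). Bump = 81. G_1 = 80.
G_1 = 80. HB_3(80) = 2·3^3 + 2·3^2 + 2·3 + 2. Bump = 554. G_2 = 553.
G_2 = 553. HB_4(553) = 2·4^4 + 2·4^2 + 2·4 + 1. Bump = 6311. G_3 = 6310.

6311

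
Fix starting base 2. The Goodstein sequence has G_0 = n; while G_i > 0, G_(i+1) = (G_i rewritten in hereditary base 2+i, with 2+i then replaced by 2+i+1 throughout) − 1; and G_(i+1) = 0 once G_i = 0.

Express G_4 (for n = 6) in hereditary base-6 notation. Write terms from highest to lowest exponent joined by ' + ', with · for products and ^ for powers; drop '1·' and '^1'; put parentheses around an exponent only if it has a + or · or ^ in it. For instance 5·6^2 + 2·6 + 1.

5·6^5 + 5·6^4 + 5·6^3 + 5·6^2 + 5·6 + 5

6 —HB2→ 2^2 + 2 —bump→ 3^3 + 3 = 30 —(−1)→ 29
29 —HB3→ 3^3 + 2 —bump→ 4^4 + 2 = 258 —(−1)→ 257
257 —HB4→ 4^4 + 1 —bump→ 5^5 + 1 = 3126 —(−1)→ 3125
3125 —HB5→ 5^5 —bump→ 6^6 = 46656 —(−1)→ 46655
46655 —HB6→ 5·6^5 + 5·6^4 + 5·6^3 + 5·6^2 + 5·6 + 5 —bump→ 5·7^5 + 5·7^4 + 5·7^3 + 5·7^2 + 5·7 + 5 = 98040 —(−1)→ 98039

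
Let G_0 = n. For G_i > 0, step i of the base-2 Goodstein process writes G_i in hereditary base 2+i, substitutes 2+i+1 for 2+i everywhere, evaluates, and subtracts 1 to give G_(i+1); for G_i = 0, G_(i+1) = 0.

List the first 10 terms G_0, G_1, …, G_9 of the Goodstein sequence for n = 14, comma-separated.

14 —HB2→ 2^(2 + 1) + 2^2 + 2 —bump→ 3^(3 + 1) + 3^3 + 3 = 111 —(−1)→ 110
110 —HB3→ 3^(3 + 1) + 3^3 + 2 —bump→ 4^(4 + 1) + 4^4 + 2 = 1282 —(−1)→ 1281
1281 —HB4→ 4^(4 + 1) + 4^4 + 1 —bump→ 5^(5 + 1) + 5^5 + 1 = 18751 —(−1)→ 18750
18750 —HB5→ 5^(5 + 1) + 5^5 —bump→ 6^(6 + 1) + 6^6 = 326592 —(−1)→ 326591
326591 —HB6→ 6^(6 + 1) + 5·6^5 + 5·6^4 + 5·6^3 + 5·6^2 + 5·6 + 5 —bump→ 7^(7 + 1) + 5·7^5 + 5·7^4 + 5·7^3 + 5·7^2 + 5·7 + 5 = 5862841 —(−1)→ 5862840
5862840 —HB7→ 7^(7 + 1) + 5·7^5 + 5·7^4 + 5·7^3 + 5·7^2 + 5·7 + 4 —bump→ 8^(8 + 1) + 5·8^5 + 5·8^4 + 5·8^3 + 5·8^2 + 5·8 + 4 = 134404972 —(−1)→ 134404971
134404971 —HB8→ 8^(8 + 1) + 5·8^5 + 5·8^4 + 5·8^3 + 5·8^2 + 5·8 + 3 —bump→ 9^(9 + 1) + 5·9^5 + 5·9^4 + 5·9^3 + 5·9^2 + 5·9 + 3 = 3487116549 —(−1)→ 3487116548
3487116548 —HB9→ 9^(9 + 1) + 5·9^5 + 5·9^4 + 5·9^3 + 5·9^2 + 5·9 + 2 —bump→ 10^(10 + 1) + 5·10^5 + 5·10^4 + 5·10^3 + 5·10^2 + 5·10 + 2 = 100000555552 —(−1)→ 100000555551
100000555551 —HB10→ 10^(10 + 1) + 5·10^5 + 5·10^4 + 5·10^3 + 5·10^2 + 5·10 + 1 —bump→ 11^(11 + 1) + 5·11^5 + 5·11^4 + 5·11^3 + 5·11^2 + 5·11 + 1 = 3138429262497 —(−1)→ 3138429262496

14, 110, 1281, 18750, 326591, 5862840, 134404971, 3487116548, 100000555551, 3138429262496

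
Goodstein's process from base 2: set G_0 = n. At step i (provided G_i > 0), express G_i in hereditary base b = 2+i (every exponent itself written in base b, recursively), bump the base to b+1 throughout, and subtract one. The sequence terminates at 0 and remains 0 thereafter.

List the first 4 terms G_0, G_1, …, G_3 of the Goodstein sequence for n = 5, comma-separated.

5, 27, 255, 467

5 —HB2→ 2^2 + 1 —bump→ 3^3 + 1 = 28 —(−1)→ 27
27 —HB3→ 3^3 —bump→ 4^4 = 256 —(−1)→ 255
255 —HB4→ 3·4^3 + 3·4^2 + 3·4 + 3 —bump→ 3·5^3 + 3·5^2 + 3·5 + 3 = 468 —(−1)→ 467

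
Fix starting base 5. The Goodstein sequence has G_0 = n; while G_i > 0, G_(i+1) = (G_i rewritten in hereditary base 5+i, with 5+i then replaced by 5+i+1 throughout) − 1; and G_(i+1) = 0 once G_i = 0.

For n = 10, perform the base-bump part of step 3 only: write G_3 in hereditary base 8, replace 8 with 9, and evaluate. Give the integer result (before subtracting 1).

(0) 10|_5 = 2·5 ↦ 2·6|_6 = 12 ⇒ 11
(1) 11|_6 = 6 + 5 ↦ 7 + 5|_7 = 12 ⇒ 11
(2) 11|_7 = 7 + 4 ↦ 8 + 4|_8 = 12 ⇒ 11

12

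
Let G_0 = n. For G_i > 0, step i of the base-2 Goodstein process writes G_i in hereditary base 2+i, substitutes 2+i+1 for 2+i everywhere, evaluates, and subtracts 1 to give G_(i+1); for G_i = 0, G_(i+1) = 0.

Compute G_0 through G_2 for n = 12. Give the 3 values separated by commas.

12, 107, 1065

G_0 = 12. HB_2(12) = 2^(2 + 1) + 2^2. Bump = 108. G_1 = 107.
G_1 = 107. HB_3(107) = 3^(3 + 1) + 2·3^2 + 2·3 + 2. Bump = 1066. G_2 = 1065.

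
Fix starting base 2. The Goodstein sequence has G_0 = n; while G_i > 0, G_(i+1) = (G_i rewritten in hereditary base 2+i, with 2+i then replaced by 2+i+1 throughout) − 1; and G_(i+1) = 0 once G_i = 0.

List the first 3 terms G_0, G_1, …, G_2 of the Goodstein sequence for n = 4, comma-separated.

4 —HB2→ 2^2 —bump→ 3^3 = 27 —(−1)→ 26
26 —HB3→ 2·3^2 + 2·3 + 2 —bump→ 2·4^2 + 2·4 + 2 = 42 —(−1)→ 41

4, 26, 41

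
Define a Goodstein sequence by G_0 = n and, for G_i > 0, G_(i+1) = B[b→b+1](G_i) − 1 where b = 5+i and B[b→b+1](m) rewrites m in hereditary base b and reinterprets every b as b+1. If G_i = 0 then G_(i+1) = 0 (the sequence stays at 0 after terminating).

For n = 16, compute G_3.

16 —HB5→ 3·5 + 1 —bump→ 3·6 + 1 = 19 —(−1)→ 18
18 —HB6→ 3·6 —bump→ 3·7 = 21 —(−1)→ 20
20 —HB7→ 2·7 + 6 —bump→ 2·8 + 6 = 22 —(−1)→ 21
21 —HB8→ 2·8 + 5 —bump→ 2·9 + 5 = 23 —(−1)→ 22

21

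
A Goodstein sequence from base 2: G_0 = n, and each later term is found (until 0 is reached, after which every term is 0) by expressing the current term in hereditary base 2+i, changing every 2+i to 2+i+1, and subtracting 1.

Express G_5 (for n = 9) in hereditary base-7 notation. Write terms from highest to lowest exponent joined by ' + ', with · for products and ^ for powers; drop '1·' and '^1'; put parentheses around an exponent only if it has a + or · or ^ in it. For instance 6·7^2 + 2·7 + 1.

3·7^7 + 3·7^3 + 3·7^2 + 3·7

(0) 9|_2 = 2^(2 + 1) + 1 ↦ 3^(3 + 1) + 1|_3 = 82 ⇒ 81
(1) 81|_3 = 3^(3 + 1) ↦ 4^(4 + 1)|_4 = 1024 ⇒ 1023
(2) 1023|_4 = 3·4^4 + 3·4^3 + 3·4^2 + 3·4 + 3 ↦ 3·5^5 + 3·5^3 + 3·5^2 + 3·5 + 3|_5 = 9843 ⇒ 9842
(3) 9842|_5 = 3·5^5 + 3·5^3 + 3·5^2 + 3·5 + 2 ↦ 3·6^6 + 3·6^3 + 3·6^2 + 3·6 + 2|_6 = 140744 ⇒ 140743
(4) 140743|_6 = 3·6^6 + 3·6^3 + 3·6^2 + 3·6 + 1 ↦ 3·7^7 + 3·7^3 + 3·7^2 + 3·7 + 1|_7 = 2471827 ⇒ 2471826
(5) 2471826|_7 = 3·7^7 + 3·7^3 + 3·7^2 + 3·7 ↦ 3·8^8 + 3·8^3 + 3·8^2 + 3·8|_8 = 50333400 ⇒ 50333399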